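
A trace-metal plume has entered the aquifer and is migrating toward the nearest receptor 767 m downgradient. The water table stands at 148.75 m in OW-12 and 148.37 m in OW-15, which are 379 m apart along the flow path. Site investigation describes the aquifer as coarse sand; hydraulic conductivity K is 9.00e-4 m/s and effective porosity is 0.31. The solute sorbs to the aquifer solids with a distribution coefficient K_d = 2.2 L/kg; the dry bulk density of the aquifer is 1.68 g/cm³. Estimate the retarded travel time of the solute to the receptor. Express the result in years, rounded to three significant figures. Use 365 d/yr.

Hydraulic gradient i = (148.75 − 148.37) / 379 = 0.38 / 379 = 0.001003
K = 9.00e-4 m/s × 86400 s/d = 77.76 m/d
Darcy flux q = K·i = 77.76 × 0.001003 = 0.07797 m/d
Average linear velocity = 0.07797 / 0.31 = 0.2515 m/d
Retardation R = 1 + ρ_b·K_d/n = 1 + 1.68×2.2/0.31 = 12.92
Contaminant velocity v_c = v/R = 0.2515/12.92 = 0.01946 m/d
t = L/v_c = 767/0.01946 = 39410 d
   = 39410/365 = 108 yr

108 years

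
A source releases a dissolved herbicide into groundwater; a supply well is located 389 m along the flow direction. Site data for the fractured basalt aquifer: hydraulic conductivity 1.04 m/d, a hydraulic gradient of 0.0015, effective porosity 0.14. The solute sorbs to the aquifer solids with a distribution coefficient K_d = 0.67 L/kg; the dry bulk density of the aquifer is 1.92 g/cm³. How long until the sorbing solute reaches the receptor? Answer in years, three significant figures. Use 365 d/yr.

974 years

Specific discharge q = 1.04 × 0.0015 = 0.001560 m/d
v = Ki/n = 1.04·0.0015/0.14 = 0.01114 m/d
Retardation R = 1 + ρ_b·K_d/n = 1 + 1.92×0.67/0.14 = 10.19
Contaminant velocity v_c = v/R = 0.01114/10.19 = 0.001094 m/d
t = L/v_c = 389/0.001094 = 355700 d
   = 355700/365 = 974 yr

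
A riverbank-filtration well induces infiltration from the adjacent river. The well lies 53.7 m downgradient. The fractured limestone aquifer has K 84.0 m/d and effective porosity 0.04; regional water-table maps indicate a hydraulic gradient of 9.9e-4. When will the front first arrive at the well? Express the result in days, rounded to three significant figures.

25.8 days

q = Ki = 84.0 × 9.9e-4 = 0.08316 m/d
v = Ki/n = 84.0·9.9e-4/0.04 = 2.079 m/d
t = L / v = 53.7 / 2.079 = 25.83 d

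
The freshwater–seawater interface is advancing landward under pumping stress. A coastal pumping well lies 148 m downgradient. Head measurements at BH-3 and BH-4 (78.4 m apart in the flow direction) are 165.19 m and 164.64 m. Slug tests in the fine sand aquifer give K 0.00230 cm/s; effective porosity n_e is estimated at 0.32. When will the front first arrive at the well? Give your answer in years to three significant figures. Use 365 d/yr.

9.31 years

Hydraulic gradient i = (165.19 − 164.64) / 78.4 = 0.55 / 78.4 = 0.007015
K = 0.00230 cm/s × 864 = 1.987 m/d
Darcy flux q = K·i = 1.987 × 0.007015 = 0.01394 m/d
Average linear velocity = 0.01394 / 0.32 = 0.04357 m/d
t = L / v = 148 / 0.04357 = 3397 d
   = 3397 / 365 = 9.31 yr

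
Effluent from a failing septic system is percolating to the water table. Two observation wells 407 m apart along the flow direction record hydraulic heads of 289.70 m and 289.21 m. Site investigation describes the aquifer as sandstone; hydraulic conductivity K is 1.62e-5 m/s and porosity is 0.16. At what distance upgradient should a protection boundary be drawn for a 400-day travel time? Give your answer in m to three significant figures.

Hydraulic gradient i = (289.70 − 289.21) / 407 = 0.49 / 407 = 0.001204
K = 1.62e-5 m/s × 86400 s/d = 1.400 m/d
q = Ki = 1.400 × 0.001204 = 0.001685 m/d
v = Ki/n = 1.400·0.001204/0.16 = 0.01053 m/d
L = v × T = 0.01053 × 400 = 4.213 m

4.21 m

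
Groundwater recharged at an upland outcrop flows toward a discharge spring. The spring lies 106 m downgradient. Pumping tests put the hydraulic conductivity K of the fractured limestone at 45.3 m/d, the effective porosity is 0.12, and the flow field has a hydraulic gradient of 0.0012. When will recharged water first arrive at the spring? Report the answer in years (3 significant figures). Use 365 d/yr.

q = Ki = 45.3 × 0.0012 = 0.05436 m/d
v = Ki/n = 45.3·0.0012/0.12 = 0.4530 m/d
t = L / v = 106 / 0.4530 = 234.0 d
   = 234.0 / 365 = 0.641 yr

0.641 years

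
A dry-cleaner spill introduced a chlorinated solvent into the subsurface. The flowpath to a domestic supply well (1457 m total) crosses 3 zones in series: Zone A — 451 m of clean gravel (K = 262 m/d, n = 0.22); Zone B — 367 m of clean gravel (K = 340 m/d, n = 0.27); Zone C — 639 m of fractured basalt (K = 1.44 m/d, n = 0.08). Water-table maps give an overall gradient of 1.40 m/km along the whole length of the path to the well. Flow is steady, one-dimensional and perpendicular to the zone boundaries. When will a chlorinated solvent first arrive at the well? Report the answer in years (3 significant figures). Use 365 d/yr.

150 years

For zones in series the flux q is common to all zones; the equivalent conductivity is the harmonic (thickness-weighted) mean, K_eq = L_total / Σ(L_j/K_j).
Σ(L/K) = 451/262 + 367/340 + 639/1.44 = 1.721 + 1.079 + 443.8 = 446.6 d
K_eq = L_total / Σ(L/K) = 1457 / 446.6 = 3.263 m/d
q = K_eq · i = 3.263 × 0.0014 = 0.004568 m/d (same in every zone)
Zone A: v = q/n = 0.004568/0.22 = 0.02076 m/d → t_A = 451/0.02076 = 21720 d
Zone B: v = q/n = 0.004568/0.27 = 0.01692 m/d → t_B = 367/0.01692 = 21690 d
Zone C: v = q/n = 0.004568/0.08 = 0.05710 m/d → t_C = 639/0.05710 = 11190 d
Total t = 21720 + 21690 + 11190 = 54600 d
   = 54600 / 365 = 150 yr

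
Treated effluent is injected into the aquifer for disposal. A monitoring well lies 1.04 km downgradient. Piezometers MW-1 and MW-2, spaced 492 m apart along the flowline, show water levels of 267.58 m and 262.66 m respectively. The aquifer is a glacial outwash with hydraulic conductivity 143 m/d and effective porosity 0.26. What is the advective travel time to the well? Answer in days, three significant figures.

189 days

Hydraulic gradient i = (267.58 − 262.66) / 492 = 4.92 / 492 = 0.01000
q = Ki = 143 × 0.01000 = 1.430 m/d
Seepage velocity v = q / n = 1.430 / 0.26 = 5.500 m/d
L = 1.04 km = 1040 m
t = L / v = 1040 / 5.500 = 189.1 d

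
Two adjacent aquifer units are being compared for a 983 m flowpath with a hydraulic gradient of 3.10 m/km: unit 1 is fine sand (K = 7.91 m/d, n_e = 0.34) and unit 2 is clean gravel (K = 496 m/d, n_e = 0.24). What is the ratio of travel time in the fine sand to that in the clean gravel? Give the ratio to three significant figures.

88.8

Unit 1 (fine sand): v = 7.91×0.0031/0.34 = 0.07212 m/d, t = 983/0.07212 = 13630 d
Unit 2 (clean gravel): v = 496×0.0031/0.24 = 6.407 m/d, t = 983/6.407 = 153.4 d
t(fine sand) / t(clean gravel) = 13630/153.4 = 88.8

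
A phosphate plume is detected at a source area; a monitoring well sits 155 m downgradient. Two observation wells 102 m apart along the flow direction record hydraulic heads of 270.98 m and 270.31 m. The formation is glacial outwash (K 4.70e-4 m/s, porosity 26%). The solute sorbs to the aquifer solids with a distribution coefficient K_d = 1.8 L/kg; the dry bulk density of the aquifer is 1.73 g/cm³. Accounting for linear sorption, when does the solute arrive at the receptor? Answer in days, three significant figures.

Hydraulic gradient i = (270.98 − 270.31) / 102 = 0.67 / 102 = 0.006569
K = 4.70e-4 m/s × 86400 s/d = 40.61 m/d
Specific discharge q = 40.61 × 0.006569 = 0.2667 m/d
Seepage velocity v = q / n = 0.2667 / 0.26 = 1.026 m/d
Retardation R = 1 + ρ_b·K_d/n = 1 + 1.73×1.8/0.26 = 12.98
Contaminant velocity v_c = v/R = 1.026/12.98 = 0.07906 m/d
t = L/v_c = 155/0.07906 = 1961 d

1960 days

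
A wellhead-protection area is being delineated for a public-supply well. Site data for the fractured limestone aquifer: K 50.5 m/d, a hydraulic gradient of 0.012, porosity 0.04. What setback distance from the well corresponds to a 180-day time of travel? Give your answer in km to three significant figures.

q = Ki = 50.5 × 0.012 = 0.6060 m/d
Seepage velocity v = q / n = 0.6060 / 0.04 = 15.15 m/d
L = v × T = 15.15 × 180 = 2727 m
   = 2.73 km

2.73 km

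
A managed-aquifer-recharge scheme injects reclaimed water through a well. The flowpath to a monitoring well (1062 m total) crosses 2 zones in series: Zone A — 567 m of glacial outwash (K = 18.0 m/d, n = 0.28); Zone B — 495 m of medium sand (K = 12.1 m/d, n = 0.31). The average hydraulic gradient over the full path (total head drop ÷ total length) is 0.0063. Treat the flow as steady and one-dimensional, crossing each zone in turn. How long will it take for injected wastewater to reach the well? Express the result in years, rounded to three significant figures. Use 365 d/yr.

9.26 years

Steady 1-D flow in series ⇒ the Darcy flux q is identical in every zone and the zone head losses add (resistances L/K in series).
Σ(L/K) = 567/18.0 + 495/12.1 = 31.50 + 40.91 = 72.41 d
K_eq = L_total / Σ(L/K) = 1062 / 72.41 = 14.67 m/d
q = K_eq · i = 14.67 × 0.0063 = 0.09240 m/d (same in every zone)
Zone A: v = q/n = 0.09240/0.28 = 0.3300 m/d → t_A = 567/0.3300 = 1718 d
Zone B: v = q/n = 0.09240/0.31 = 0.2981 m/d → t_B = 495/0.2981 = 1661 d
Total t = 1718 + 1661 = 3379 d
   = 3379 / 365 = 9.26 yr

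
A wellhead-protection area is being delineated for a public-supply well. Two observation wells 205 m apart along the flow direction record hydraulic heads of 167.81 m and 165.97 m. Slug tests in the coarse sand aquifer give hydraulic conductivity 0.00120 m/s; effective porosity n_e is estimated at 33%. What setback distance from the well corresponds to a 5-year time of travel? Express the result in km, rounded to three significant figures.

Hydraulic gradient i = (167.81 − 165.97) / 205 = 1.84 / 205 = 0.008976
K = 0.00120 m/s × 86400 s/d = 103.7 m/d
Darcy flux q = K·i = 103.7 × 0.008976 = 0.9306 m/d
Seepage velocity v = q / n = 0.9306 / 0.33 = 2.820 m/d
T = 5 yr × 365 = 1825 d
L = v × T = 2.820 × 1825 = 5146 m
   = 5.15 km

5.15 km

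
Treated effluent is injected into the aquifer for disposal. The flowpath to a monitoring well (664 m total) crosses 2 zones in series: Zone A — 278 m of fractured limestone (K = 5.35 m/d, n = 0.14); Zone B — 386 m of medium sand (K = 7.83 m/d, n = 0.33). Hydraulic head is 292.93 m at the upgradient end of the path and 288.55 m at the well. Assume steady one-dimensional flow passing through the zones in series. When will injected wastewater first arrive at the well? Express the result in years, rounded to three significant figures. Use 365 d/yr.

Total head drop ΔH = 292.93 − 288.55 = 4.38 m
Steady 1-D flow in series ⇒ the Darcy flux q is identical in every zone and the zone head losses add (resistances L/K in series).
Σ(L/K) = 278/5.35 + 386/7.83 = 51.96 + 49.30 = 101.3 d
q = ΔH / Σ(L/K) = 4.38 / 101.3 = 0.04325 m/d (same in every zone)
Zone A: v = q/n = 0.04325/0.14 = 0.3090 m/d → t_A = 278/0.3090 = 899.8 d
Zone B: v = q/n = 0.04325/0.33 = 0.1311 m/d → t_B = 386/0.1311 = 2945 d
Total t = 899.8 + 2945 = 3845 d
   = 3845 / 365 = 10.5 yr

10.5 years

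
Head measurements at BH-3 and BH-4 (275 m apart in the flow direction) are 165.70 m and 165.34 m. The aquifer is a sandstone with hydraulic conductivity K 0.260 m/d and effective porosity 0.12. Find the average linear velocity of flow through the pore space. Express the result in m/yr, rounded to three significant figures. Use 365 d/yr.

1.04 m/yr

Hydraulic gradient i = (165.70 − 165.34) / 275 = 0.36 / 275 = 0.001309
Darcy flux q = K·i = 0.260 × 0.001309 = 3.404e-4 m/d
Seepage velocity v = q / n = 3.404e-4 / 0.12 = 0.002836 m/d
   = 0.002836 × 365 = 1.04 m/yr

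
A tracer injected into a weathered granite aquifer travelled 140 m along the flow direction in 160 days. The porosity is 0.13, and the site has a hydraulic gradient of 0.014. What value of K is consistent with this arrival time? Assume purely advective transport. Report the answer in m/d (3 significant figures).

v = L / t = 140 / 160 = 0.8750 m/d
K = v · n / i = 0.8750 × 0.13 / 0.014 = 8.12 m/d

8.12 m/d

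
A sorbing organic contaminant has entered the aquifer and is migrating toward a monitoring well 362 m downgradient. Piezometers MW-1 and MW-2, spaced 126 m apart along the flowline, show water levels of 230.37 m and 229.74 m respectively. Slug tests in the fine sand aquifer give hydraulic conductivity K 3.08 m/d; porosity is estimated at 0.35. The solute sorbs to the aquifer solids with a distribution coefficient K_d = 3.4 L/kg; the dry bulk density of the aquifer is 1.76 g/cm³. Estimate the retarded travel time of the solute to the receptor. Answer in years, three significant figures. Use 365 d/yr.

408 years

Hydraulic gradient i = (230.37 − 229.74) / 126 = 0.63 / 126 = 0.005000
q = Ki = 3.08 × 0.005000 = 0.01540 m/d
Seepage velocity v = q / n = 0.01540 / 0.35 = 0.04400 m/d
Retardation R = 1 + ρ_b·K_d/n = 1 + 1.76×3.4/0.35 = 18.10
Contaminant velocity v_c = v/R = 0.04400/18.10 = 0.002431 m/d
t = L/v_c = 362/0.002431 = 148900 d
   = 148900/365 = 408 yr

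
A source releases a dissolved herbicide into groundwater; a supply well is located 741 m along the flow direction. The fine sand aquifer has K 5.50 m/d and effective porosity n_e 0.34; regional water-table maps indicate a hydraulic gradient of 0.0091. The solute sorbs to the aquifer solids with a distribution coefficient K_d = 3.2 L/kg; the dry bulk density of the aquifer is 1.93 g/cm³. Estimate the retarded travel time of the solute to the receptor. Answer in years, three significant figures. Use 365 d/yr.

264 years

Darcy flux q = K·i = 5.50 × 0.0091 = 0.05005 m/d
Seepage velocity v = q / n = 0.05005 / 0.34 = 0.1472 m/d
Retardation R = 1 + ρ_b·K_d/n = 1 + 1.93×3.2/0.34 = 19.16
Contaminant velocity v_c = v/R = 0.1472/19.16 = 0.007681 m/d
t = L/v_c = 741/0.007681 = 96470 d
   = 96470/365 = 264 yr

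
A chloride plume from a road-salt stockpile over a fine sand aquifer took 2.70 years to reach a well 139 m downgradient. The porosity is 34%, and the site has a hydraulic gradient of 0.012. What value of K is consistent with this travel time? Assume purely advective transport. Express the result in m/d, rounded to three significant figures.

4.00 m/d

t = 2.70 years = 985.5 d
v = L / t = 139 / 985.5 = 0.1410 m/d
K = v · n / i = 0.1410 × 0.34 / 0.012 = 4.00 m/d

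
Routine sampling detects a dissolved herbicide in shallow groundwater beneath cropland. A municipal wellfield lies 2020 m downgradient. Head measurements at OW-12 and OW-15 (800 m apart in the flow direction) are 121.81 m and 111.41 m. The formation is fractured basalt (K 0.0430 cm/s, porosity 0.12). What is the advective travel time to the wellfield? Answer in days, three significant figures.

Hydraulic gradient i = (121.81 − 111.41) / 800 = 10.40 / 800 = 0.01300
K = 0.0430 cm/s × 864 = 37.15 m/d
Specific discharge q = 37.15 × 0.01300 = 0.4830 m/d
v = Ki/n = 37.15·0.01300/0.12 = 4.025 m/d
t = L / v = 2020 / 4.025 = 501.9 d

502 days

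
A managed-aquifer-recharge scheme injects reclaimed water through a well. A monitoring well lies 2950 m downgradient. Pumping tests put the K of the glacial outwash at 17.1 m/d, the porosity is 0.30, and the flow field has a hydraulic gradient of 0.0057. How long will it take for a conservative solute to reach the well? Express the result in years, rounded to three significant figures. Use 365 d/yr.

24.9 years

Specific discharge q = 17.1 × 0.0057 = 0.09747 m/d
v_s = q/n_e = 0.09747/0.30 = 0.3249 m/d
t = L / v = 2950 / 0.3249 = 9080 d
   = 9080 / 365 = 24.9 yr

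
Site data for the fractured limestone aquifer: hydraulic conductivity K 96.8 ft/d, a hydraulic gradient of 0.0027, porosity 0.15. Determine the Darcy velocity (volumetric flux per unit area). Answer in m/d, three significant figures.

K = 96.8 ft/d × 0.3048 = 29.50 m/d
q = Ki = 29.50 × 0.0027 = 0.07966 m/d

0.0797 m/d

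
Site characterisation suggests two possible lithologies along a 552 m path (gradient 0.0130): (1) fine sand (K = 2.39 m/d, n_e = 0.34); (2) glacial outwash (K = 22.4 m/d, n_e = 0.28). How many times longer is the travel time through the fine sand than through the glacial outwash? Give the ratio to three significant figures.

11.4

Unit 1 (fine sand): v = 2.39×0.013/0.34 = 0.09138 m/d, t = 552/0.09138 = 6041 d
Unit 2 (glacial outwash): v = 22.4×0.013/0.28 = 1.040 m/d, t = 552/1.040 = 530.8 d
t(fine sand) / t(glacial outwash) = 6041/530.8 = 11.4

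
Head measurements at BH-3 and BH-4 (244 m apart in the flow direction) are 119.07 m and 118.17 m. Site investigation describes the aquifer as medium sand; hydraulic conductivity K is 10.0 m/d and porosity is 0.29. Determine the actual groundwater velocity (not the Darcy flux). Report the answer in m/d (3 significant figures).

0.127 m/d

Hydraulic gradient i = (119.07 − 118.17) / 244 = 0.90 / 244 = 0.003689
Specific discharge q = 10.0 × 0.003689 = 0.03689 m/d
Seepage velocity v = q / n = 0.03689 / 0.29 = 0.1272 m/d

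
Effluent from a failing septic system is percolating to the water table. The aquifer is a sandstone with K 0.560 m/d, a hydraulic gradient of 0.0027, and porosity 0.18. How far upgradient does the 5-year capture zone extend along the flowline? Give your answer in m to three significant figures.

15.3 m

q = Ki = 0.560 × 0.0027 = 0.001512 m/d
Seepage velocity v = q / n = 0.001512 / 0.18 = 0.008400 m/d
T = 5 yr × 365 = 1825 d
L = v × T = 0.008400 × 1825 = 15.33 m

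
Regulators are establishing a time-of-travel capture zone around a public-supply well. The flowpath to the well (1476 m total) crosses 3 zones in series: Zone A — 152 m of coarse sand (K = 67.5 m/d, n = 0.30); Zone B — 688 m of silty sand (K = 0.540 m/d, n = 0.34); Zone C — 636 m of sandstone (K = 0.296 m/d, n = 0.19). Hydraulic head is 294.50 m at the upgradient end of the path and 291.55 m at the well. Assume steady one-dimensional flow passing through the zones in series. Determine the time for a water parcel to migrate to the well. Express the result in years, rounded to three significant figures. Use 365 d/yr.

Total head drop ΔH = 294.50 − 291.55 = 2.95 m
Continuity: the same q passes through each zone, so ΔH = q·Σ(L_j/K_j) — the zones act as resistances in series.
Σ(L/K) = 152/67.5 + 688/0.540 + 636/0.296 = 2.252 + 1274 + 2149 = 3425 d
q = ΔH / Σ(L/K) = 2.95 / 3425 = 8.613e-4 m/d (same in every zone)
Zone A: v = q/n = 8.613e-4/0.30 = 0.002871 m/d → t_A = 152/0.002871 = 52940 d
Zone B: v = q/n = 8.613e-4/0.34 = 0.002533 m/d → t_B = 688/0.002533 = 271600 d
Zone C: v = q/n = 8.613e-4/0.19 = 0.004533 m/d → t_C = 636/0.004533 = 140300 d
Total t = 52940 + 271600 + 140300 = 464800 d
   = 464800 / 365 = 1270 yr

1270 years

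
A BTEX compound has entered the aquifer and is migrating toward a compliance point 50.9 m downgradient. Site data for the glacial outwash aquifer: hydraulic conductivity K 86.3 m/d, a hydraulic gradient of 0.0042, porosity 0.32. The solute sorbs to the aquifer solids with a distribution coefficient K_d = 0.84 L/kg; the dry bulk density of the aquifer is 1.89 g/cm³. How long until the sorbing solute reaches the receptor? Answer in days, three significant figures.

268 days

q = Ki = 86.3 × 0.0042 = 0.3625 m/d
Seepage velocity v = q / n = 0.3625 / 0.32 = 1.133 m/d
Retardation R = 1 + ρ_b·K_d/n = 1 + 1.89×0.84/0.32 = 5.961
Contaminant velocity v_c = v/R = 1.133/5.961 = 0.1900 m/d
t = L/v_c = 50.9/0.1900 = 267.9 d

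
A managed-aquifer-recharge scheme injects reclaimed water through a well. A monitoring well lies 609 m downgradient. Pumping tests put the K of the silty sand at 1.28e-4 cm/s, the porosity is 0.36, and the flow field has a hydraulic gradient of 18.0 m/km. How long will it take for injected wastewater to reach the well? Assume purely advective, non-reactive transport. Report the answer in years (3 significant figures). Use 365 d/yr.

302 years

K = 1.28e-4 cm/s × 864 = 0.1106 m/d
Specific discharge q = 0.1106 × 0.018 = 0.001991 m/d
Average linear velocity = 0.001991 / 0.36 = 0.005530 m/d
t = L / v = 609 / 0.005530 = 110100 d
   = 110100 / 365 = 302 yr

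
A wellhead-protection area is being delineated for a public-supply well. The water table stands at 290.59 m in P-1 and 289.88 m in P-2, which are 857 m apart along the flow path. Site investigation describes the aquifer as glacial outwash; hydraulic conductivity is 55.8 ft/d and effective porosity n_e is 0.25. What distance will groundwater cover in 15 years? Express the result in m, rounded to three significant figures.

Hydraulic gradient i = (290.59 − 289.88) / 857 = 0.71 / 857 = 8.285e-4
K = 55.8 ft/d × 0.3048 = 17.01 m/d
q = Ki = 17.01 × 8.285e-4 = 0.01409 m/d
v_s = q/n_e = 0.01409/0.25 = 0.05636 m/d
T = 15 yr × 365 = 5475 d
L = v × T = 0.05636 × 5475 = 308.6 m

309 m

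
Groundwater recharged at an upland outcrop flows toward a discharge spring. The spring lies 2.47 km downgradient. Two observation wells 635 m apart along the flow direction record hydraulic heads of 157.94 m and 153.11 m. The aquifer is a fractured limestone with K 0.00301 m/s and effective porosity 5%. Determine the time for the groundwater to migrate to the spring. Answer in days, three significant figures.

62.4 days

Hydraulic gradient i = (157.94 − 153.11) / 635 = 4.83 / 635 = 0.007606
K = 0.00301 m/s × 86400 s/d = 260.1 m/d
Darcy flux q = K·i = 260.1 × 0.007606 = 1.978 m/d
v_s = q/n_e = 1.978/0.05 = 39.56 m/d
L = 2.47 km = 2470 m
t = L / v = 2470 / 39.56 = 62.43 d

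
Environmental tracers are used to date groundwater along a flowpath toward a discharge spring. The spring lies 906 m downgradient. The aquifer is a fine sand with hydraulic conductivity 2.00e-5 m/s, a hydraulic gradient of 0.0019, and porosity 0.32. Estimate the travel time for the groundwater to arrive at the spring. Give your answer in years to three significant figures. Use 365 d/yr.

242 years

K = 2.00e-5 m/s × 86400 s/d = 1.728 m/d
Specific discharge q = 1.728 × 0.0019 = 0.003283 m/d
v_s = q/n_e = 0.003283/0.32 = 0.01026 m/d
t = L / v = 906 / 0.01026 = 88300 d
   = 88300 / 365 = 242 yr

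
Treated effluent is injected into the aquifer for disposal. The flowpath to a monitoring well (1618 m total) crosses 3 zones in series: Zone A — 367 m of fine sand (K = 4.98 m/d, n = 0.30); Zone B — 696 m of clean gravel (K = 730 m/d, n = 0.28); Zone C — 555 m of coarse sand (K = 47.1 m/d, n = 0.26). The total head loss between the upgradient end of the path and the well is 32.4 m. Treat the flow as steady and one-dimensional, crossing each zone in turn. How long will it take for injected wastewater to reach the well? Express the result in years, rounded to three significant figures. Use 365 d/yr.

3.28 years

Continuity: the same q passes through each zone, so ΔH = q·Σ(L_j/K_j) — the zones act as resistances in series.
Σ(L/K) = 367/4.98 + 696/730 + 555/47.1 = 73.69 + 0.9534 + 11.78 = 86.43 d
q = ΔH / Σ(L/K) = 32.4 / 86.43 = 0.3749 m/d (same in every zone)
Zone A: v = q/n = 0.3749/0.30 = 1.250 m/d → t_A = 367/1.250 = 293.7 d
Zone B: v = q/n = 0.3749/0.28 = 1.339 m/d → t_B = 696/1.339 = 519.9 d
Zone C: v = q/n = 0.3749/0.26 = 1.442 m/d → t_C = 555/1.442 = 384.9 d
Total t = 293.7 + 519.9 + 384.9 = 1199 d
   = 1199 / 365 = 3.28 yr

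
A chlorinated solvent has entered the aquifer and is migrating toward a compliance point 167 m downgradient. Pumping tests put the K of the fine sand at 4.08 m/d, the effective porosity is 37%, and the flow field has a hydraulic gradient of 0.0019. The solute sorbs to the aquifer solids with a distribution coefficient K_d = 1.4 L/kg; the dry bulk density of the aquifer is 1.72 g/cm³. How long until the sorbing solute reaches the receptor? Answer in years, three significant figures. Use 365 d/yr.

164 years

Darcy flux q = K·i = 4.08 × 0.0019 = 0.007752 m/d
Average linear velocity = 0.007752 / 0.37 = 0.02095 m/d
Retardation R = 1 + ρ_b·K_d/n = 1 + 1.72×1.4/0.37 = 7.508
Contaminant velocity v_c = v/R = 0.02095/7.508 = 0.002790 m/d
t = L/v_c = 167/0.002790 = 59850 d
   = 59850/365 = 164 yr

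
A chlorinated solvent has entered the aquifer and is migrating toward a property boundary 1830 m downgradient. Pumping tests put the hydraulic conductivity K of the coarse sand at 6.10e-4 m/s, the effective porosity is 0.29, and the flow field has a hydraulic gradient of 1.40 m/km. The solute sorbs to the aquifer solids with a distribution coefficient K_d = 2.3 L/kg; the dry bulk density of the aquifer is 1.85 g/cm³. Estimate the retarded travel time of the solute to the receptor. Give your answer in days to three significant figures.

K = 6.10e-4 m/s × 86400 s/d = 52.70 m/d
Specific discharge q = 52.70 × 0.0014 = 0.07379 m/d
v_s = q/n_e = 0.07379/0.29 = 0.2544 m/d
Retardation R = 1 + ρ_b·K_d/n = 1 + 1.85×2.3/0.29 = 15.67
Contaminant velocity v_c = v/R = 0.2544/15.67 = 0.01623 m/d
t = L/v_c = 1830/0.01623 = 112700 d

113000 days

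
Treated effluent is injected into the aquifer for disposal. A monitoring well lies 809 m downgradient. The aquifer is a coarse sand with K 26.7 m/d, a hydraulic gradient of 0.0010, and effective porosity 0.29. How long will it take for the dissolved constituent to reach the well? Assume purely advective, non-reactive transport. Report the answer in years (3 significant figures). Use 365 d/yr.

Specific discharge q = 26.7 × 0.0010 = 0.02670 m/d
Seepage velocity v = q / n = 0.02670 / 0.29 = 0.09207 m/d
t = L / v = 809 / 0.09207 = 8787 d
   = 8787 / 365 = 24.1 yr

24.1 years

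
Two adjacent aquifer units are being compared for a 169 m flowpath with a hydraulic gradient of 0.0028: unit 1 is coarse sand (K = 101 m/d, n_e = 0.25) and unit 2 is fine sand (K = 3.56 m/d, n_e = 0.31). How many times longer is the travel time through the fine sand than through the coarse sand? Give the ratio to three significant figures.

35.2

Unit 1 (coarse sand): v = 101×0.0028/0.25 = 1.131 m/d, t = 169/1.131 = 149.4 d
Unit 2 (fine sand): v = 3.56×0.0028/0.31 = 0.03215 m/d, t = 169/0.03215 = 5256 d
t(fine sand) / t(coarse sand) = 5256/149.4 = 35.2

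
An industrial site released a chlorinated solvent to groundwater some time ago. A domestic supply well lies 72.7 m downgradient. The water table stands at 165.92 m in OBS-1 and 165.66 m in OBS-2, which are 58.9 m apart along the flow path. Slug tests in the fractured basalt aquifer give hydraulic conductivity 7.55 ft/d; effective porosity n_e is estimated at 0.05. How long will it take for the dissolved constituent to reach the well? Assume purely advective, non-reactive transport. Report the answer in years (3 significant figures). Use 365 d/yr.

0.980 years

Hydraulic gradient i = (165.92 − 165.66) / 58.9 = 0.26 / 58.9 = 0.004414
K = 7.55 ft/d × 0.3048 = 2.301 m/d
q = Ki = 2.301 × 0.004414 = 0.01016 m/d
Average linear velocity = 0.01016 / 0.05 = 0.2032 m/d
t = L / v = 72.7 / 0.2032 = 357.8 d
   = 357.8 / 365 = 0.980 yr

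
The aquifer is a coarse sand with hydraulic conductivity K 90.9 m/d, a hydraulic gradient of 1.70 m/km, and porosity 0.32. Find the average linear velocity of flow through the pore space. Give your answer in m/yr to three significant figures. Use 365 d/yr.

q = Ki = 90.9 × 0.0017 = 0.1545 m/d
Average linear velocity = 0.1545 / 0.32 = 0.4829 m/d
   = 0.4829 × 365 = 176 m/yr

176 m/yr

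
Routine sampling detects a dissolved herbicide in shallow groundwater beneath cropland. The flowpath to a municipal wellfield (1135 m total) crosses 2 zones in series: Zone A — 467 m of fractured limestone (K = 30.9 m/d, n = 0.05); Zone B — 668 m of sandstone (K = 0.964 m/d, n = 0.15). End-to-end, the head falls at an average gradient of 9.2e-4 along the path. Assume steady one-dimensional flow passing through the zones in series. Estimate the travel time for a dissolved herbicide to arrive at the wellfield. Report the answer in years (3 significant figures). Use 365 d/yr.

For zones in series the flux q is common to all zones; the equivalent conductivity is the harmonic (thickness-weighted) mean, K_eq = L_total / Σ(L_j/K_j).
Σ(L/K) = 467/30.9 + 668/0.964 = 15.11 + 692.9 = 708.1 d
K_eq = L_total / Σ(L/K) = 1135 / 708.1 = 1.603 m/d
q = K_eq · i = 1.603 × 9.2e-4 = 0.001475 m/d (same in every zone)
Zone A: v = q/n = 0.001475/0.05 = 0.02949 m/d → t_A = 467/0.02949 = 15830 d
Zone B: v = q/n = 0.001475/0.15 = 0.009832 m/d → t_B = 668/0.009832 = 67940 d
Total t = 15830 + 67940 = 83780 d
   = 83780 / 365 = 230 yr

230 years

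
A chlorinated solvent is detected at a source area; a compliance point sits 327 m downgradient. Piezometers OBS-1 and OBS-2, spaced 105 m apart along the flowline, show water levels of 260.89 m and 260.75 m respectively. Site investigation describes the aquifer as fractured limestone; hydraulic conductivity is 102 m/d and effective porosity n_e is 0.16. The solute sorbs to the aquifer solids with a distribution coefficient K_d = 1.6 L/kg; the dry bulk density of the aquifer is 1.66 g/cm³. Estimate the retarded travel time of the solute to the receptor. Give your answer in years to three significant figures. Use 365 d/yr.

Hydraulic gradient i = (260.89 − 260.75) / 105 = 0.14 / 105 = 0.001333
q = Ki = 102 × 0.001333 = 0.1360 m/d
v = Ki/n = 102·0.001333/0.16 = 0.8500 m/d
Retardation R = 1 + ρ_b·K_d/n = 1 + 1.66×1.6/0.16 = 17.60
Contaminant velocity v_c = v/R = 0.8500/17.60 = 0.04830 m/d
t = L/v_c = 327/0.04830 = 6771 d
   = 6771/365 = 18.6 yr

18.6 years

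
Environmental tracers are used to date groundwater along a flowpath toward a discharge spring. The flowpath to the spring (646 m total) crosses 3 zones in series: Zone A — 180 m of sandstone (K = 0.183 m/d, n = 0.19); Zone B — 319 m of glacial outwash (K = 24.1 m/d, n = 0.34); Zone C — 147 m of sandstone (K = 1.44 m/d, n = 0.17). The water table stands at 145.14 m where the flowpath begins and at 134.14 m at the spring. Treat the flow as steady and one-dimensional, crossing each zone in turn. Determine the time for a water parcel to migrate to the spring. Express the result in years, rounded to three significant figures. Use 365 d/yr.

45.9 years

Total head drop ΔH = 145.14 − 134.14 = 11.00 m
Steady 1-D flow in series ⇒ the Darcy flux q is identical in every zone and the zone head losses add (resistances L/K in series).
Σ(L/K) = 180/0.183 + 319/24.1 + 147/1.44 = 983.6 + 13.24 + 102.1 = 1099 d
q = ΔH / Σ(L/K) = 11.00 / 1099 = 0.01001 m/d (same in every zone)
Zone A: v = q/n = 0.01001/0.19 = 0.05268 m/d → t_A = 180/0.05268 = 3417 d
Zone B: v = q/n = 0.01001/0.34 = 0.02944 m/d → t_B = 319/0.02944 = 10840 d
Zone C: v = q/n = 0.01001/0.17 = 0.05888 m/d → t_C = 147/0.05888 = 2497 d
Total t = 3417 + 10840 + 2497 = 16750 d
   = 16750 / 365 = 45.9 yr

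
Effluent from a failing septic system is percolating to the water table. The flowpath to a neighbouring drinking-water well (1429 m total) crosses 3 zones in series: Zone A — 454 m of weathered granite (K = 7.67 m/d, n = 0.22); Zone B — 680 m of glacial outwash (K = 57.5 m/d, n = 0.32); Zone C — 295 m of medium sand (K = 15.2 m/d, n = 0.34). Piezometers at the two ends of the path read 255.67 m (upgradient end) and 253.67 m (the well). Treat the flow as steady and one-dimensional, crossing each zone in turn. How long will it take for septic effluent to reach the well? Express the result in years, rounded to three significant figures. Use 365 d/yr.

51.8 years

Total head drop ΔH = 255.67 − 253.67 = 2.00 m
Continuity: the same q passes through each zone, so ΔH = q·Σ(L_j/K_j) — the zones act as resistances in series.
Σ(L/K) = 454/7.67 + 680/57.5 + 295/15.2 = 59.19 + 11.83 + 19.41 = 90.43 d
q = ΔH / Σ(L/K) = 2.00 / 90.43 = 0.02212 m/d (same in every zone)
Zone A: v = q/n = 0.02212/0.22 = 0.1005 m/d → t_A = 454/0.1005 = 4516 d
Zone B: v = q/n = 0.02212/0.32 = 0.06912 m/d → t_B = 680/0.06912 = 9838 d
Zone C: v = q/n = 0.02212/0.34 = 0.06505 m/d → t_C = 295/0.06505 = 4535 d
Total t = 4516 + 9838 + 4535 = 18890 d
   = 18890 / 365 = 51.8 yr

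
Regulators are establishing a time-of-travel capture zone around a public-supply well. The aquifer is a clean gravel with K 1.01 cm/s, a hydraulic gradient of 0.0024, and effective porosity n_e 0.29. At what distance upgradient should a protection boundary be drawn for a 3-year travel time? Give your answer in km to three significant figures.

7.91 km

K = 1.01 cm/s × 864 = 872.6 m/d
q = Ki = 872.6 × 0.0024 = 2.094 m/d
Average linear velocity = 2.094 / 0.29 = 7.222 m/d
T = 3 yr × 365 = 1095 d
L = v × T = 7.222 × 1095 = 7908 m
   = 7.91 km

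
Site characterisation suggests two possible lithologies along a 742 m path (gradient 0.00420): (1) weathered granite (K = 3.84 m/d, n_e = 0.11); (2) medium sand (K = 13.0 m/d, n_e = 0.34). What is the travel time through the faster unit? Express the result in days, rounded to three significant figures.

Unit 1 (weathered granite): v = 3.84×0.0042/0.11 = 0.1466 m/d, t = 742/0.1466 = 5061 d
Unit 2 (medium sand): v = 13.0×0.0042/0.34 = 0.1606 m/d, t = 742/0.1606 = 4621 d
Faster unit: t = 4620 d

4620 days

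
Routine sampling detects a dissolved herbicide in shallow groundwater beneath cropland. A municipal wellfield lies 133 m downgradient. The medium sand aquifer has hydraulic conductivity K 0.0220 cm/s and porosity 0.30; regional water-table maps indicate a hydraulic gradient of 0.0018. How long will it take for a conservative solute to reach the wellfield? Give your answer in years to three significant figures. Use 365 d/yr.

3.20 years

K = 0.0220 cm/s × 864 = 19.01 m/d
q = Ki = 19.01 × 0.0018 = 0.03421 m/d
Seepage velocity v = q / n = 0.03421 / 0.30 = 0.1140 m/d
t = L / v = 133 / 0.1140 = 1166 d
   = 1166 / 365 = 3.20 yr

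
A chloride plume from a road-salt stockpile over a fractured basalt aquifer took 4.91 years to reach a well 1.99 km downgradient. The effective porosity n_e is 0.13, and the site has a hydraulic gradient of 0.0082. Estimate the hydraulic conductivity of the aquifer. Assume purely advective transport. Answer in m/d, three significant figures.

17.6 m/d

t = 4.91 years = 1792 d
L = 1.99 km = 1990 m
v = L / t = 1990 / 1792 = 1.110 m/d
K = v · n / i = 1.110 × 0.13 / 0.0082 = 17.6 m/d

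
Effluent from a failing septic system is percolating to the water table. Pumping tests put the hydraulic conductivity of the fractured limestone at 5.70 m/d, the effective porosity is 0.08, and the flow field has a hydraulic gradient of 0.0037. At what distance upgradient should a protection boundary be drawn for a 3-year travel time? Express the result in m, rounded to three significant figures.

q = Ki = 5.70 × 0.0037 = 0.02109 m/d
Average linear velocity = 0.02109 / 0.08 = 0.2636 m/d
T = 3 yr × 365 = 1095 d
L = v × T = 0.2636 × 1095 = 288.7 m

289 m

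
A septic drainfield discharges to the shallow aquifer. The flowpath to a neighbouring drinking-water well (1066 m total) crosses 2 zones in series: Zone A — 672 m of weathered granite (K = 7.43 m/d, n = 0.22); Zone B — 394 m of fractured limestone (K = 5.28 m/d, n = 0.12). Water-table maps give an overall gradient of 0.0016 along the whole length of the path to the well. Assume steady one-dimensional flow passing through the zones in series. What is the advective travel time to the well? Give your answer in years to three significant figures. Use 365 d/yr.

51.7 years

Continuity: the same q passes through each zone, so ΔH = q·Σ(L_j/K_j) — the zones act as resistances in series.
Σ(L/K) = 672/7.43 + 394/5.28 = 90.44 + 74.62 = 165.1 d
K_eq = L_total / Σ(L/K) = 1066 / 165.1 = 6.458 m/d
q = K_eq · i = 6.458 × 0.0016 = 0.01033 m/d (same in every zone)
Zone A: v = q/n = 0.01033/0.22 = 0.04697 m/d → t_A = 672/0.04697 = 14310 d
Zone B: v = q/n = 0.01033/0.12 = 0.08611 m/d → t_B = 394/0.08611 = 4576 d
Total t = 14310 + 4576 = 18880 d
   = 18880 / 365 = 51.7 yr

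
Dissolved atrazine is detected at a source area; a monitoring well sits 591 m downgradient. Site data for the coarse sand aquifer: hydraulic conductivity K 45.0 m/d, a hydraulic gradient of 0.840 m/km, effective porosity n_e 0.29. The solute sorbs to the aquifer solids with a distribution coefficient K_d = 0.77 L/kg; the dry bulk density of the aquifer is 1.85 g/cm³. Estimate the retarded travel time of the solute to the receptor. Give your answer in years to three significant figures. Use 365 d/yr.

73.4 years

Specific discharge q = 45.0 × 8.4e-4 = 0.03780 m/d
Average linear velocity = 0.03780 / 0.29 = 0.1303 m/d
Retardation R = 1 + ρ_b·K_d/n = 1 + 1.85×0.77/0.29 = 5.912
Contaminant velocity v_c = v/R = 0.1303/5.912 = 0.02205 m/d
t = L/v_c = 591/0.02205 = 26810 d
   = 26810/365 = 73.4 yr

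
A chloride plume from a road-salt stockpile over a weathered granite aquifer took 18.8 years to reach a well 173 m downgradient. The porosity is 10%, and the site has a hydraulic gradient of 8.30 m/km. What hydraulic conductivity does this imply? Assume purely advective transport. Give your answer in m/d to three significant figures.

t = 18.8 years = 6862 d
v = L / t = 173 / 6862 = 0.02521 m/d
K = v · n / i = 0.02521 × 0.10 / 0.0083 = 0.304 m/d

0.304 m/d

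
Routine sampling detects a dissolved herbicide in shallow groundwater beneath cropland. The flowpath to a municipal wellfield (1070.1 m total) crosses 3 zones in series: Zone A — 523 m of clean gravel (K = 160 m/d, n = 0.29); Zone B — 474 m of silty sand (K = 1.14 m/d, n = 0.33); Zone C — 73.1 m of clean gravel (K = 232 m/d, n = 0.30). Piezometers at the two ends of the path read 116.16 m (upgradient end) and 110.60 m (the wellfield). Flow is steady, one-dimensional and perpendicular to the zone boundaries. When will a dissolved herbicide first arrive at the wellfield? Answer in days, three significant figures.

Total head drop ΔH = 116.16 − 110.60 = 5.56 m
Steady 1-D flow in series ⇒ the Darcy flux q is identical in every zone and the zone head losses add (resistances L/K in series).
Σ(L/K) = 523/160 + 474/1.14 + 73.1/232 = 3.269 + 415.8 + 0.3151 = 419.4 d
q = ΔH / Σ(L/K) = 5.56 / 419.4 = 0.01326 m/d (same in every zone)
Zone A: v = q/n = 0.01326/0.29 = 0.04572 m/d → t_A = 523/0.04572 = 11440 d
Zone B: v = q/n = 0.01326/0.33 = 0.04018 m/d → t_B = 474/0.04018 = 11800 d
Zone C: v = q/n = 0.01326/0.30 = 0.04419 m/d → t_C = 73.1/0.04419 = 1654 d
Total t = 11440 + 11800 + 1654 = 24890 d

24900 days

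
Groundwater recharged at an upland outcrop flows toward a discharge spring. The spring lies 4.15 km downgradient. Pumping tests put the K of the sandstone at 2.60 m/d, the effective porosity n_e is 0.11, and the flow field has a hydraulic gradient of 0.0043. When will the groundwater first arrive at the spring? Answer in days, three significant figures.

40800 days

q = Ki = 2.60 × 0.0043 = 0.01118 m/d
Average linear velocity = 0.01118 / 0.11 = 0.1016 m/d
L = 4.15 km = 4150 m
t = L / v = 4150 / 0.1016 = 40830 d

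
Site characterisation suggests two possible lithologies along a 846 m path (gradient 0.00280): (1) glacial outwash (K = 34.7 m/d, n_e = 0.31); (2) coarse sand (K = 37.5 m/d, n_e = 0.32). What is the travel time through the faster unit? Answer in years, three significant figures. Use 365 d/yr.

7.06 years

Unit 1 (glacial outwash): v = 34.7×0.0028/0.31 = 0.3134 m/d, t = 846/0.3134 = 2699 d
Unit 2 (coarse sand): v = 37.5×0.0028/0.32 = 0.3281 m/d, t = 846/0.3281 = 2578 d
Faster: 2578 d / 365 = 7.06 yr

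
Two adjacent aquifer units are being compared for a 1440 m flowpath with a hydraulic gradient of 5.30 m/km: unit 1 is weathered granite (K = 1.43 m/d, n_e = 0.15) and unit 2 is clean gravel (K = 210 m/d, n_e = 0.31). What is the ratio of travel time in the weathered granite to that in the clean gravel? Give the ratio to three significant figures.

71.1

Unit 1 (weathered granite): v = 1.43×0.0053/0.15 = 0.05053 m/d, t = 1440/0.05053 = 28500 d
Unit 2 (clean gravel): v = 210×0.0053/0.31 = 3.590 m/d, t = 1440/3.590 = 401.1 d
t(weathered granite) / t(clean gravel) = 28500/401.1 = 71.1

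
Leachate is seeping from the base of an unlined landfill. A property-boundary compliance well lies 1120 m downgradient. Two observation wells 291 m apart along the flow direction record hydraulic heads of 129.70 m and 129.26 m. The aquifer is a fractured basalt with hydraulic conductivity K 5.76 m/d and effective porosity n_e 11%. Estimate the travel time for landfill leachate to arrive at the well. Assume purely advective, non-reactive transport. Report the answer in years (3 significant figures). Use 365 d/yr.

Hydraulic gradient i = (129.70 − 129.26) / 291 = 0.44 / 291 = 0.001512
Specific discharge q = 5.76 × 0.001512 = 0.008709 m/d
v_s = q/n_e = 0.008709/0.11 = 0.07918 m/d
t = L / v = 1120 / 0.07918 = 14150 d
   = 14150 / 365 = 38.8 yr

38.8 years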